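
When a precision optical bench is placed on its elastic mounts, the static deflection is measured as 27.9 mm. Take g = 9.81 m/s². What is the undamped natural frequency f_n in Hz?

ω_n = √(g/δ_st) = √(9.81/0.0279) = √351.6 = 18.75 rad/s.
f_n = ω_n/(2π) = 18.75/6.283 = 2.984 Hz.

2.98 Hz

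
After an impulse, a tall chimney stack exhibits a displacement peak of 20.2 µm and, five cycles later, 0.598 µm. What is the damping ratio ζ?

Logarithmic decrement δ = (1/n)·ln(x₀/x_n) = (1/5)·ln(20.2/0.598) = (1/5)·ln(33.78) = 0.7040.
ζ = δ/√(4π² + δ²) = 0.7040/√(39.48 + 0.496) = 0.7040/6.322 = 0.1113.

0.111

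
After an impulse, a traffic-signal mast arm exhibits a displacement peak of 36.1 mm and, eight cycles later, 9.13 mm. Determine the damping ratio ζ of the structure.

Logarithmic decrement δ = (1/n)·ln(x₀/x_n) = (1/8)·ln(36.1/9.13) = (1/8)·ln(3.954) = 0.1718.
ζ = δ/√(4π² + δ²) = 0.1718/√(39.48 + 0.0295) = 0.1718/6.286 = 0.02734.

0.0273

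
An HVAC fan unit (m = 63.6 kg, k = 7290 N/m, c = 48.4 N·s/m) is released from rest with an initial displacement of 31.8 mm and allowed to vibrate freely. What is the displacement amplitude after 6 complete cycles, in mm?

8.32 mm

ζ = c/(2√(km)) = 48.4/(2√(7290 × 63.6)) = 48.4/1362 = 0.03554.
Logarithmic decrement δ = 2πζ/√(1 − ζ²) = 2π × 0.03554/√(1 − 0.00126) = 0.2234.
After n cycles, x_n/x₀ = e^(−nδ), so x_6 = 31.8 × e^(−6 × 0.2234) = 31.8 × 0.2617 = 8.321 mm.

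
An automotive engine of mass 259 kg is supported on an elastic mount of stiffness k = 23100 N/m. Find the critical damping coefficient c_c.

4890 N·s/m

c_c = 2√(k·m) = 2√(23100 × 259) = 2 × 2446 = 4892 N·s/m.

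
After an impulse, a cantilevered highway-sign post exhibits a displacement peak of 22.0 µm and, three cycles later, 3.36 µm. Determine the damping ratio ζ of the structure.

Logarithmic decrement δ = (1/n)·ln(x₀/x_n) = (1/3)·ln(22.0/3.36) = (1/3)·ln(6.548) = 0.6264.
ζ = δ/√(4π² + δ²) = 0.6264/√(39.48 + 0.392) = 0.6264/6.314 = 0.09920.

0.0992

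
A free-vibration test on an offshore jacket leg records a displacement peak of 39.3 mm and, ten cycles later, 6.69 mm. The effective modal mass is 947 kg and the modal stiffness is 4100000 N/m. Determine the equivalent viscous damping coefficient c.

3510 N·s/m

Logarithmic decrement δ = (1/n)·ln(x₀/x_n) = (1/10)·ln(39.3/6.69) = (1/10)·ln(5.874) = 0.1771.
ζ = δ/√(4π² + δ²) = 0.1771/√(39.48 + 0.0314) = 0.1771/6.286 = 0.02817.
c = ζ · 2√(km) = 0.02817 × 2√(4100000 × 947) = 0.02817 × 124600 = 3510 N·s/m.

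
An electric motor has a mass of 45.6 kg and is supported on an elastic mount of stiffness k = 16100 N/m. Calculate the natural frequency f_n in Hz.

ω_n = √(k/m) = √(16100/45.6) = √353.1 = 18.79 rad/s.
f_n = ω_n/(2π) = 18.79/6.283 = 2.991 Hz.

2.99 Hz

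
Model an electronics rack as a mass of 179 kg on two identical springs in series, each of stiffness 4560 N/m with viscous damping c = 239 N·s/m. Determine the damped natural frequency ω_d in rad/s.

3.51 rad/s

Series springs: 1/k_eq = 2/4560, so k_eq = 4560/2 = 2280 N/m.
ω_n = √(k_eq/m) = √(2280/179) = 3.569 rad/s.
Critical damping c_c = 2√(k_eq·m) = 2√(2280 × 179) = 1278 N·s/m, so ζ = c/c_c = 239/1278 = 0.1871.
ω_d = ω_n√(1 − ζ²) = 3.569 × √(1 − 0.0350) = 3.506 rad/s.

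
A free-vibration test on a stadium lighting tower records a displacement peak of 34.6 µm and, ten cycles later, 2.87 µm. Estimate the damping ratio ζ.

0.0396

Logarithmic decrement δ = (1/n)·ln(x₀/x_n) = (1/10)·ln(34.6/2.87) = (1/10)·ln(12.06) = 0.2490.
ζ = δ/√(4π² + δ²) = 0.2490/√(39.48 + 0.0620) = 0.2490/6.288 = 0.03959.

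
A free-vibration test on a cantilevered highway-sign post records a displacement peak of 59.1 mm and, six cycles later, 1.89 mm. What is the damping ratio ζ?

0.0909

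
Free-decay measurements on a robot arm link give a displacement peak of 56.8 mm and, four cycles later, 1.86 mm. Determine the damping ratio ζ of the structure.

0.135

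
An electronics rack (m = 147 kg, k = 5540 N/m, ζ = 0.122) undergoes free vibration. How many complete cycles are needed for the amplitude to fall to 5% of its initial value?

Logarithmic decrement δ = 2πζ/√(1 − ζ²) = 2π × 0.1220/√(1 − 0.0149) = 0.7723.
x_n/x₀ = e^(−nδ) ≤ 0.05; take ln: n ≥ ln(1/0.05)/δ = 2.996/0.7723 = 3.879.
So 4 complete cycles are required.

4 cycles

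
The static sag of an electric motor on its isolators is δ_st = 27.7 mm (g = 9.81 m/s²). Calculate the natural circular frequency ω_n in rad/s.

18.8 rad/s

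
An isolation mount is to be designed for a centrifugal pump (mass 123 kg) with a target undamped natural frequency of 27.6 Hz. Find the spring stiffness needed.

3700000 N/m

ω_n = 2πf_n = 2π × 27.6 = 173.4 rad/s.
k = m·ω_n² = 123 × 173.4² = 123 × 30070 = 3699000 N/m.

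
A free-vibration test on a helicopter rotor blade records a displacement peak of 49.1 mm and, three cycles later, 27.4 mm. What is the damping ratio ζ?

0.0309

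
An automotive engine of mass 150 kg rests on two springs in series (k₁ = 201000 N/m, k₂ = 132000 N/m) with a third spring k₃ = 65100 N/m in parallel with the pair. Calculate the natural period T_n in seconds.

Series pair: k_s = k₁k₂/(k₁+k₂) = (201000)(132000)/(201000 + 132000) = 79680 N/m. In parallel with k₃: k_eq = 79680 + 65100 = 144800 N/m.
ω_n = √(k_eq/m) = √(144800/150) = √965.2 = 31.07 rad/s.
T_n = 2π/ω_n = 6.283/31.07 = 0.2022 s.

0.202 s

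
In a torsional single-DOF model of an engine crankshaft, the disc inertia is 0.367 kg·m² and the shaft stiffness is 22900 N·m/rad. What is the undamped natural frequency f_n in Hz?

39.8 Hz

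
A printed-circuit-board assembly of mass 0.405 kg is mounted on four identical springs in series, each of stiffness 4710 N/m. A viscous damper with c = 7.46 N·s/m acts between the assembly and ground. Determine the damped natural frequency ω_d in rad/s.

Series springs: 1/k_eq = 4/4710, so k_eq = 4710/4 = 1178 N/m.
ω_n = √(k_eq/m) = √(1178/0.405) = 53.92 rad/s.
Critical damping c_c = 2√(k_eq·m) = 2√(1178 × 0.405) = 43.68 N·s/m, so ζ = c/c_c = 7.46/43.68 = 0.1708.
ω_d = ω_n√(1 − ζ²) = 53.92 × √(1 − 0.0292) = 53.13 rad/s.

53.1 rad/s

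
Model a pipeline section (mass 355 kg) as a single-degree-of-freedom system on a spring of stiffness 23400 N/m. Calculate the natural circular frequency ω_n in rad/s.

8.12 rad/s

ω_n = √(k/m) = √(23400/355) = √65.92 = 8.119 rad/s.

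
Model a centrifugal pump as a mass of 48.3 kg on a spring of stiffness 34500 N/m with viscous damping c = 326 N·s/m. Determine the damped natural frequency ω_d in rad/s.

26.5 rad/s

ω_n = √(k/m) = √(34500/48.3) = 26.73 rad/s.
Critical damping c_c = 2√(k·m) = 2√(34500 × 48.3) = 2582 N·s/m, so ζ = c/c_c = 326/2582 = 0.1263.
ω_d = ω_n√(1 − ζ²) = 26.73 × √(1 − 0.0159) = 26.51 rad/s.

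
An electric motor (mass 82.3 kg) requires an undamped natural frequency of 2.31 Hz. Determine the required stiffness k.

17300 N/m

ω_n = 2πf_n = 2π × 2.31 = 14.51 rad/s.
k = m·ω_n² = 82.3 × 14.51² = 82.3 × 210.7 = 17340 N/m.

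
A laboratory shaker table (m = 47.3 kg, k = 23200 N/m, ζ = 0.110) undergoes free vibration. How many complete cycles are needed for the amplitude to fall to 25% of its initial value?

Logarithmic decrement δ = 2πζ/√(1 − ζ²) = 2π × 0.1100/√(1 − 0.0121) = 0.6954.
x_n/x₀ = e^(−nδ) ≤ 0.25; take ln: n ≥ ln(1/0.25)/δ = 1.386/0.6954 = 1.994.
So 2 complete cycles are required.

2 cycles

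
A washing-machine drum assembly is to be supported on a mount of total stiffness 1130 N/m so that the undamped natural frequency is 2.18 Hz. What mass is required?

ω_n = 2πf_n = 2π × 2.18 = 13.70 rad/s.
m = k/ω_n² = 1130/13.70² = 1130/187.6 = 6.023 kg.

6.02 kg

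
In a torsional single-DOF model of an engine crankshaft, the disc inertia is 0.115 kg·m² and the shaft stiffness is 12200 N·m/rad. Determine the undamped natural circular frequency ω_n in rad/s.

ω_n = √(k_t/J) = √(12200/0.115) = √106100 = 325.7 rad/s.

326 rad/s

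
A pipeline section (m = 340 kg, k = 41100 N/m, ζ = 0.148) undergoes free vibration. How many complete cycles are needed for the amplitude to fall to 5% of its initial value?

4 cycles

Logarithmic decrement δ = 2πζ/√(1 − ζ²) = 2π × 0.1480/√(1 − 0.0219) = 0.9403.
x_n/x₀ = e^(−nδ) ≤ 0.05; take ln: n ≥ ln(1/0.05)/δ = 2.996/0.9403 = 3.186.
So 4 complete cycles are required.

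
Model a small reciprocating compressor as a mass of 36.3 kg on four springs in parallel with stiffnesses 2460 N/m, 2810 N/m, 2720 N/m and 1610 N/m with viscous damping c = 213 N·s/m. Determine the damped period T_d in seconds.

0.393 s

Parallel springs add: k_eq = 2460 + 2810 + 2720 + 1610 = 9600 N/m.
ω_n = √(k_eq/m) = √(9600/36.3) = 16.26 rad/s.
Critical damping c_c = 2√(k_eq·m) = 2√(9600 × 36.3) = 1181 N·s/m, so ζ = c/c_c = 213/1181 = 0.1804.
ω_d = ω_n√(1 − ζ²) = 16.26 × √(1 − 0.0325) = 16.00 rad/s.
T_d = 2π/ω_d = 0.3928 s.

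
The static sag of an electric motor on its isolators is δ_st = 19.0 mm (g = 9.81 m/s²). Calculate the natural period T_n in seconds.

0.277 s

ω_n = √(g/δ_st) = √(9.81/0.0190) = √516.3 = 22.72 rad/s.
T_n = 2π/ω_n = 6.283/22.72 = 0.2765 s.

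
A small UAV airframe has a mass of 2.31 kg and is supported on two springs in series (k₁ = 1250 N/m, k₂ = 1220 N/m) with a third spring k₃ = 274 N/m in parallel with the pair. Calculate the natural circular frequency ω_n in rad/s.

19.6 rad/s

Series pair: k_s = k₁k₂/(k₁+k₂) = (1250)(1220)/(1250 + 1220) = 617.4 N/m. In parallel with k₃: k_eq = 617.4 + 274 = 891.4 N/m.
ω_n = √(k_eq/m) = √(891.4/2.31) = √385.9 = 19.64 rad/s.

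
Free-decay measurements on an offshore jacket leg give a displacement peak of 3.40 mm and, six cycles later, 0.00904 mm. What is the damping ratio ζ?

Logarithmic decrement δ = (1/n)·ln(x₀/x_n) = (1/6)·ln(3.40/0.00904) = (1/6)·ln(376.1) = 0.9883.
ζ = δ/√(4π² + δ²) = 0.9883/√(39.48 + 0.977) = 0.9883/6.360 = 0.1554.

0.155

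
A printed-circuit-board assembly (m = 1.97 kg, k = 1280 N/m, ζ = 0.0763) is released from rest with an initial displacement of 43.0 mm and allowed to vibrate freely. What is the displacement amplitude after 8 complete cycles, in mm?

0.918 mm

Logarithmic decrement δ = 2πζ/√(1 − ζ²) = 2π × 0.07630/√(1 − 0.00582) = 0.4808.
After n cycles, x_n/x₀ = e^(−nδ), so x_8 = 43.0 × e^(−8 × 0.4808) = 43.0 × 0.02136 = 0.9183 mm.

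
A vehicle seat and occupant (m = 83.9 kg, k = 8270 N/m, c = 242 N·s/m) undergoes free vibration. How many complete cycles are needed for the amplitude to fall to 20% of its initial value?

ζ = c/(2√(km)) = 242/(2√(8270 × 83.9)) = 242/1666 = 0.1453.
Logarithmic decrement δ = 2πζ/√(1 − ζ²) = 2π × 0.1453/√(1 − 0.0211) = 0.9225.
x_n/x₀ = e^(−nδ) ≤ 0.2; take ln: n ≥ ln(1/0.2)/δ = 1.609/0.9225 = 1.745.
So 2 complete cycles are required.

2 cycles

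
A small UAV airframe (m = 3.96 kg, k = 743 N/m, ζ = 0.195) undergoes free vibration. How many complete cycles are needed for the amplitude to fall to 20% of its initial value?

2 cycles

Logarithmic decrement δ = 2πζ/√(1 − ζ²) = 2π × 0.1950/√(1 − 0.0380) = 1.249.
x_n/x₀ = e^(−nδ) ≤ 0.2; take ln: n ≥ ln(1/0.2)/δ = 1.609/1.249 = 1.288.
So 2 complete cycles are required.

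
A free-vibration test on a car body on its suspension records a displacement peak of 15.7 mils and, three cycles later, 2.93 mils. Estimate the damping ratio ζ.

Logarithmic decrement δ = (1/n)·ln(x₀/x_n) = (1/3)·ln(15.7/2.93) = (1/3)·ln(5.358) = 0.5596.
ζ = δ/√(4π² + δ²) = 0.5596/√(39.48 + 0.313) = 0.5596/6.308 = 0.08870.

0.0887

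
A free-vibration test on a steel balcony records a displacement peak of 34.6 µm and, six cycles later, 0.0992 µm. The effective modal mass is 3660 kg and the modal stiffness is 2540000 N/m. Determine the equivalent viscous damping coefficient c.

29600 N·s/m

Logarithmic decrement δ = (1/n)·ln(x₀/x_n) = (1/6)·ln(34.6/0.0992) = (1/6)·ln(348.8) = 0.9757.
ζ = δ/√(4π² + δ²) = 0.9757/√(39.48 + 0.952) = 0.9757/6.358 = 0.1535.
c = ζ · 2√(km) = 0.1535 × 2√(2540000 × 3660) = 0.1535 × 192800 = 29590 N·s/m.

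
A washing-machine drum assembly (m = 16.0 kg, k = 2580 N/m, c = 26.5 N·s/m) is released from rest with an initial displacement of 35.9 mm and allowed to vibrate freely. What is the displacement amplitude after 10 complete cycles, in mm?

ζ = c/(2√(km)) = 26.5/(2√(2580 × 16.0)) = 26.5/406.3 = 0.06521.
Logarithmic decrement δ = 2πζ/√(1 − ζ²) = 2π × 0.06521/√(1 − 0.00425) = 0.4106.
After n cycles, x_n/x₀ = e^(−nδ), so x_10 = 35.9 × e^(−10 × 0.4106) = 35.9 × 0.01647 = 0.5912 mm.

0.591 mm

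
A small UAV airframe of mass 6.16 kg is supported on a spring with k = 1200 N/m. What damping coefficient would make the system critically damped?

172 N·s/m

c_c = 2√(k·m) = 2√(1200 × 6.16) = 2 × 85.98 = 172.0 N·s/m.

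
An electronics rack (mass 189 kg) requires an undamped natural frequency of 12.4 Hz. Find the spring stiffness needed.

ω_n = 2πf_n = 2π × 12.4 = 77.91 rad/s.
k = m·ω_n² = 189 × 77.91² = 189 × 6070 = 1147000 N/m.

1150000 N/m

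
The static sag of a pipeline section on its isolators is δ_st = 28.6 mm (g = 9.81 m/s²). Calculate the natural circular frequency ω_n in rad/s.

18.5 rad/s

ω_n = √(g/δ_st) = √(9.81/0.0286) = √343.0 = 18.52 rad/s.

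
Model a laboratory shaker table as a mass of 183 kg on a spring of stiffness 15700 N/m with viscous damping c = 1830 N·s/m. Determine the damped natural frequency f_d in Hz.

ω_n = √(k/m) = √(15700/183) = 9.262 rad/s.
Critical damping c_c = 2√(k·m) = 2√(15700 × 183) = 3390 N·s/m, so ζ = c/c_c = 1830/3390 = 0.5398.
ω_d = ω_n√(1 − ζ²) = 9.262 × √(1 − 0.291) = 7.797 rad/s.
f_d = ω_d/(2π) = 1.241 Hz.

1.24 Hz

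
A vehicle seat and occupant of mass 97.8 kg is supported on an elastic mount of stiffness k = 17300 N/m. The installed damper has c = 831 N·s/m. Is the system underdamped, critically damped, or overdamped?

c_c = 2√(k·m) = 2601 N·s/m; ζ = c/c_c = 831/2601 = 0.319.
Since ζ < 1 the system is underdamped.

underdamped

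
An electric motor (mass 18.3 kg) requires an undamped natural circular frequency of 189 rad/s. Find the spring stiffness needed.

k = m·ω_n² = 18.3 × 189.0² = 18.3 × 35720 = 653700 N/m.

654000 N/m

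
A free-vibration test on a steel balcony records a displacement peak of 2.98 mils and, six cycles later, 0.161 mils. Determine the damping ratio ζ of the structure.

Logarithmic decrement δ = (1/n)·ln(x₀/x_n) = (1/6)·ln(2.98/0.161) = (1/6)·ln(18.51) = 0.4864.
ζ = δ/√(4π² + δ²) = 0.4864/√(39.48 + 0.237) = 0.4864/6.302 = 0.07718.

0.0772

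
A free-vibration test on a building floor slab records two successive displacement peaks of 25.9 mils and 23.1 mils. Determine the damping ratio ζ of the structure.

0.0182

Logarithmic decrement δ = (1/n)·ln(x₀/x_n) = (1/1)·ln(25.9/23.1) = (1/1)·ln(1.121) = 0.1144.
ζ = δ/√(4π² + δ²) = 0.1144/√(39.48 + 0.0131) = 0.1144/6.284 = 0.01821.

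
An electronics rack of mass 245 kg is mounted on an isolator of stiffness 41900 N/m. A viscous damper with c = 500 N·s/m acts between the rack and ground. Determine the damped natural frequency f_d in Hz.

ω_n = √(k/m) = √(41900/245) = 13.08 rad/s.
Critical damping c_c = 2√(k·m) = 2√(41900 × 245) = 6408 N·s/m, so ζ = c/c_c = 500/6408 = 0.07803.
ω_d = ω_n√(1 − ζ²) = 13.08 × √(1 − 0.00609) = 13.04 rad/s.
f_d = ω_d/(2π) = 2.075 Hz.

2.07 Hz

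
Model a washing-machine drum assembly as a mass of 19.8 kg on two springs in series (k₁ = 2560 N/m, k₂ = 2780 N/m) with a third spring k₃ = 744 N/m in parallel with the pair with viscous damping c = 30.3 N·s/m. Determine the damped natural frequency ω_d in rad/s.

10.2 rad/s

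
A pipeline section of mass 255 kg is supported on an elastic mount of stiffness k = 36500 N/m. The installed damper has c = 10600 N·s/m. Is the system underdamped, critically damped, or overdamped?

overdamped

c_c = 2√(k·m) = 6102 N·s/m; ζ = c/c_c = 10600/6102 = 1.74.
Since ζ > 1 the system is overdamped.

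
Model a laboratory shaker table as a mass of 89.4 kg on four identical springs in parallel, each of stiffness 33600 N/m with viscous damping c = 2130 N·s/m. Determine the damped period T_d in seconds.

0.170 s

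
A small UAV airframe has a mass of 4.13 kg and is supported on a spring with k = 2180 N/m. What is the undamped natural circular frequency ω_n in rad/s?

23.0 rad/s

ω_n = √(k/m) = √(2180/4.13) = √527.8 = 22.97 rad/s.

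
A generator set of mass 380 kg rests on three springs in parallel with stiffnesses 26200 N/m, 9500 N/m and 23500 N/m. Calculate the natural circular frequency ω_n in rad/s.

Parallel springs add: k_eq = 26200 + 9500 + 23500 = 59200 N/m.
ω_n = √(k_eq/m) = √(59200/380) = √155.8 = 12.48 rad/s.

12.5 rad/s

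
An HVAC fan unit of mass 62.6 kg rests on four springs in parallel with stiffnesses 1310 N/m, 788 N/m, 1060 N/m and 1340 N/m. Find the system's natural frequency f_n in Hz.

1.35 Hz

Parallel springs add: k_eq = 1310 + 788 + 1060 + 1340 = 4498 N/m.
ω_n = √(k_eq/m) = √(4498/62.6) = √71.85 = 8.477 rad/s.
f_n = ω_n/(2π) = 8.477/6.283 = 1.349 Hz.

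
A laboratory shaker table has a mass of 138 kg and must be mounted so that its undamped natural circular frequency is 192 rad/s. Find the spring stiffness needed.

k = m·ω_n² = 138 × 192.0² = 138 × 36860 = 5087000 N/m.

5090000 N/m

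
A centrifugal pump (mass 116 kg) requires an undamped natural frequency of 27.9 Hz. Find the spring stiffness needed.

ω_n = 2πf_n = 2π × 27.9 = 175.3 rad/s.
k = m·ω_n² = 116 × 175.3² = 116 × 30730 = 3565000 N/m.

3560000 N/m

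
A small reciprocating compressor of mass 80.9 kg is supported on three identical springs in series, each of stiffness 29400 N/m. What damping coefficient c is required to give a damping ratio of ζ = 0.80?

Series springs: 1/k_eq = 3/29400, so k_eq = 29400/3 = 9800 N/m.
c_c = 2√(k_eq·m) = 2√(9800 × 80.9) = 1781 N·s/m.
c = ζ·c_c = 0.80 × 1781 = 1425 N·s/m.

1420 N·s/m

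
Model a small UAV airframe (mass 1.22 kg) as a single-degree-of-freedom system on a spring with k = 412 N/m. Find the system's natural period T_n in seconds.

0.342 s

ω_n = √(k/m) = √(412.0/1.22) = √337.7 = 18.38 rad/s.
T_n = 2π/ω_n = 6.283/18.38 = 0.3419 s.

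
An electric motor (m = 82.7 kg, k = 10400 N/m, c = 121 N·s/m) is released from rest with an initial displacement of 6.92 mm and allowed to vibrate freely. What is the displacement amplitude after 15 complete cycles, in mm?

ζ = c/(2√(km)) = 121/(2√(10400 × 82.7)) = 121/1855 = 0.06524.
Logarithmic decrement δ = 2πζ/√(1 − ζ²) = 2π × 0.06524/√(1 − 0.00426) = 0.4108.
After n cycles, x_n/x₀ = e^(−nδ), so x_15 = 6.92 × e^(−15 × 0.4108) = 6.92 × 0.002109 = 0.01460 mm.

0.0146 mm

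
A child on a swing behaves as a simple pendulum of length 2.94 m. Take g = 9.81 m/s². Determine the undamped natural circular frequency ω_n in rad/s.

1.83 rad/s

For a simple pendulum ω_n = √(g/L) = √(9.81/2.94) = √3.337 = 1.827 rad/s.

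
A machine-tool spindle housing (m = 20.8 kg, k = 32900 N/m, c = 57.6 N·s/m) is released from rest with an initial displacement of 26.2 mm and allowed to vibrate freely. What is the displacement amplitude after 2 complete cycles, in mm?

ζ = c/(2√(km)) = 57.6/(2√(32900 × 20.8)) = 57.6/1654 = 0.03481.
Logarithmic decrement δ = 2πζ/√(1 − ζ²) = 2π × 0.03481/√(1 − 0.00121) = 0.2189.
After n cycles, x_n/x₀ = e^(−nδ), so x_2 = 26.2 × e^(−2 × 0.2189) = 26.2 × 0.6455 = 16.91 mm.

16.9 mm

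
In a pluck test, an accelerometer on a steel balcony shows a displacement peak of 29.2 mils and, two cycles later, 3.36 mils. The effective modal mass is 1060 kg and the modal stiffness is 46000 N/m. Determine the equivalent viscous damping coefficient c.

2370 N·s/m

Logarithmic decrement δ = (1/n)·ln(x₀/x_n) = (1/2)·ln(29.2/3.36) = (1/2)·ln(8.690) = 1.081.
ζ = δ/√(4π² + δ²) = 1.081/√(39.48 + 1.17) = 1.081/6.376 = 0.1696.
c = ζ · 2√(km) = 0.1696 × 2√(46000 × 1060) = 0.1696 × 13970 = 2368 N·s/m.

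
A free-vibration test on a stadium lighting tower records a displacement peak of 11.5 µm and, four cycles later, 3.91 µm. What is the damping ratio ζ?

0.0429

Logarithmic decrement δ = (1/n)·ln(x₀/x_n) = (1/4)·ln(11.5/3.91) = (1/4)·ln(2.941) = 0.2697.
ζ = δ/√(4π² + δ²) = 0.2697/√(39.48 + 0.0727) = 0.2697/6.289 = 0.04288.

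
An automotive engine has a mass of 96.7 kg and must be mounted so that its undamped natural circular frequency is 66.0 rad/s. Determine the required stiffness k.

421000 N/m

k = m·ω_n² = 96.7 × 66.00² = 96.7 × 4356 = 421200 N/m.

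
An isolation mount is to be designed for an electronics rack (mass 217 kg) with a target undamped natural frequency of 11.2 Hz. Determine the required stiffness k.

1070000 N/m

ω_n = 2πf_n = 2π × 11.2 = 70.37 rad/s.
k = m·ω_n² = 217 × 70.37² = 217 × 4952 = 1075000 N/m.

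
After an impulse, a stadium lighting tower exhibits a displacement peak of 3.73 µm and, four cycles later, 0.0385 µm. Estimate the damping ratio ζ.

0.179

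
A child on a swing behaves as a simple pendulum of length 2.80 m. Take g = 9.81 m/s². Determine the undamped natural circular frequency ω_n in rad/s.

For a simple pendulum ω_n = √(g/L) = √(9.81/2.80) = √3.504 = 1.872 rad/s.

1.87 rad/s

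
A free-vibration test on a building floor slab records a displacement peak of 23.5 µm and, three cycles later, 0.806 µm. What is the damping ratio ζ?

0.176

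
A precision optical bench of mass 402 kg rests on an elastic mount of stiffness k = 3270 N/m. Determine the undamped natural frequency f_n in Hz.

0.454 Hz

ω_n = √(k/m) = √(3270/402) = √8.134 = 2.852 rad/s.
f_n = ω_n/(2π) = 2.852/6.283 = 0.4539 Hz.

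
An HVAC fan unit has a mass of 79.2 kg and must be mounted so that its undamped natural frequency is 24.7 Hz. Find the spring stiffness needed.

ω_n = 2πf_n = 2π × 24.7 = 155.2 rad/s.
k = m·ω_n² = 79.2 × 155.2² = 79.2 × 24090 = 1908000 N/m.

1910000 N/m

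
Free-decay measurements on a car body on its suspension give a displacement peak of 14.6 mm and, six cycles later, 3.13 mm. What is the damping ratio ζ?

0.0408

Logarithmic decrement δ = (1/n)·ln(x₀/x_n) = (1/6)·ln(14.6/3.13) = (1/6)·ln(4.665) = 0.2567.
ζ = δ/√(4π² + δ²) = 0.2567/√(39.48 + 0.0659) = 0.2567/6.288 = 0.04082.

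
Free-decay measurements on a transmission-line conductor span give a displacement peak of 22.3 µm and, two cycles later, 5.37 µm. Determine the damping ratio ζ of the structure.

0.113

Logarithmic decrement δ = (1/n)·ln(x₀/x_n) = (1/2)·ln(22.3/5.37) = (1/2)·ln(4.153) = 0.7119.
ζ = δ/√(4π² + δ²) = 0.7119/√(39.48 + 0.507) = 0.7119/6.323 = 0.1126.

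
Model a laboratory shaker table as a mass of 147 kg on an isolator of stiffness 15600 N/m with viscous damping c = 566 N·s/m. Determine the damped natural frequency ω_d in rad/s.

10.1 rad/s

ω_n = √(k/m) = √(15600/147) = 10.30 rad/s.
Critical damping c_c = 2√(k·m) = 2√(15600 × 147) = 3029 N·s/m, so ζ = c/c_c = 566/3029 = 0.1869.
ω_d = ω_n√(1 − ζ²) = 10.30 × √(1 − 0.0349) = 10.12 rad/s.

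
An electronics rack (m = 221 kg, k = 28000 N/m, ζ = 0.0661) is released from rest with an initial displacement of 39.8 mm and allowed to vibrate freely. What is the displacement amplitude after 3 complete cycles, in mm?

Logarithmic decrement δ = 2πζ/√(1 − ζ²) = 2π × 0.06610/√(1 − 0.00437) = 0.4162.
After n cycles, x_n/x₀ = e^(−nδ), so x_3 = 39.8 × e^(−3 × 0.4162) = 39.8 × 0.2869 = 11.42 mm.

11.4 mm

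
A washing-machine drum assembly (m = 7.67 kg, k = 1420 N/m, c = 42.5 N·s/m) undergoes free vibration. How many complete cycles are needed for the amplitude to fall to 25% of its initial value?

ζ = c/(2√(km)) = 42.5/(2√(1420 × 7.67)) = 42.5/208.7 = 0.2036.
Logarithmic decrement δ = 2πζ/√(1 − ζ²) = 2π × 0.2036/√(1 − 0.0415) = 1.307.
x_n/x₀ = e^(−nδ) ≤ 0.25; take ln: n ≥ ln(1/0.25)/δ = 1.386/1.307 = 1.061.
So 2 complete cycles are required.

2 cycles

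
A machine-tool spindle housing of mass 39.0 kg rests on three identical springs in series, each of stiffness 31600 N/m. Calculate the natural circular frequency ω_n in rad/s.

16.4 rad/s

Series springs: 1/k_eq = 3/31600, so k_eq = 31600/3 = 10530 N/m.
ω_n = √(k_eq/m) = √(10530/39.0) = √270.1 = 16.43 rad/s.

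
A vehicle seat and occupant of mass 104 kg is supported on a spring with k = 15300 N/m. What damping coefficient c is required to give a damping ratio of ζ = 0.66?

1670 N·s/m

c_c = 2√(k·m) = 2√(15300 × 104) = 2523 N·s/m.
c = ζ·c_c = 0.66 × 2523 = 1665 N·s/m.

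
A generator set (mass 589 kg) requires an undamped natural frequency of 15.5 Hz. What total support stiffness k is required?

5590000 N/m

ω_n = 2πf_n = 2π × 15.5 = 97.39 rad/s.
k = m·ω_n² = 589 × 97.39² = 589 × 9485 = 5586000 N/m.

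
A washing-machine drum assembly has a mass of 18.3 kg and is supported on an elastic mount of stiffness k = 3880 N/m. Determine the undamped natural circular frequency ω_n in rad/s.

14.6 rad/s

ω_n = √(k/m) = √(3880/18.3) = √212.0 = 14.56 rad/s.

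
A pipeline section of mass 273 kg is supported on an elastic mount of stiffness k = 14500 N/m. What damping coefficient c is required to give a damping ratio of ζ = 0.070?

279 N·s/m

c_c = 2√(k·m) = 2√(14500 × 273) = 3979 N·s/m.
c = ζ·c_c = 0.070 × 3979 = 278.5 N·s/m.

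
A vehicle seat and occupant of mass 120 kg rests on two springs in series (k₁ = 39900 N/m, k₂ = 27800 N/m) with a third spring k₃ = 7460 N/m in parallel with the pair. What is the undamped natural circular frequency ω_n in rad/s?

Series pair: k_s = k₁k₂/(k₁+k₂) = (39900)(27800)/(39900 + 27800) = 16380 N/m. In parallel with k₃: k_eq = 16380 + 7460 = 23840 N/m.
ω_n = √(k_eq/m) = √(23840/120) = √198.7 = 14.10 rad/s.

14.1 rad/s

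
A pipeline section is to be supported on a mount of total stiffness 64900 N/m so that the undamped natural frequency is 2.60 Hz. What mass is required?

ω_n = 2πf_n = 2π × 2.60 = 16.34 rad/s.
m = k/ω_n² = 64900/16.34² = 64900/266.9 = 243.2 kg.

243 kg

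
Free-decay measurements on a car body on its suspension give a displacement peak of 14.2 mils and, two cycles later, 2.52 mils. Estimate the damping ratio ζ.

0.136

Logarithmic decrement δ = (1/n)·ln(x₀/x_n) = (1/2)·ln(14.2/2.52) = (1/2)·ln(5.635) = 0.8645.
ζ = δ/√(4π² + δ²) = 0.8645/√(39.48 + 0.747) = 0.8645/6.342 = 0.1363.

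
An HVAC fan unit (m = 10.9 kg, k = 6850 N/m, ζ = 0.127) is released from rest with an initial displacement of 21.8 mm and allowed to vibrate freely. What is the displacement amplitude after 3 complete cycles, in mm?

Logarithmic decrement δ = 2πζ/√(1 − ζ²) = 2π × 0.1270/√(1 − 0.0161) = 0.8045.
After n cycles, x_n/x₀ = e^(−nδ), so x_3 = 21.8 × e^(−3 × 0.8045) = 21.8 × 0.08951 = 1.951 mm.

1.95 mm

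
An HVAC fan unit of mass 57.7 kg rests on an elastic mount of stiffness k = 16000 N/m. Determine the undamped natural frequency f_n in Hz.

ω_n = √(k/m) = √(16000/57.7) = √277.3 = 16.65 rad/s.
f_n = ω_n/(2π) = 16.65/6.283 = 2.650 Hz.

2.65 Hz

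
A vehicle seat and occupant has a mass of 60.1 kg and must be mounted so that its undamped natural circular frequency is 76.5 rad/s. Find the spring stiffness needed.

352000 N/m

k = m·ω_n² = 60.1 × 76.50² = 60.1 × 5852 = 351700 N/m.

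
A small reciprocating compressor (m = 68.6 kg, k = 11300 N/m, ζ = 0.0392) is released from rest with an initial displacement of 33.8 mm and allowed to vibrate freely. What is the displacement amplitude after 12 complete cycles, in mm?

1.76 mm

Logarithmic decrement δ = 2πζ/√(1 − ζ²) = 2π × 0.03920/√(1 − 0.00154) = 0.2465.
After n cycles, x_n/x₀ = e^(−nδ), so x_12 = 33.8 × e^(−12 × 0.2465) = 33.8 × 0.05193 = 1.755 mm.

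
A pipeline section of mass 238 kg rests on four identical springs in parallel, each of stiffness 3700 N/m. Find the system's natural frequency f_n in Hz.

Parallel springs add: k_eq = 4 × 3700 = 14800 N/m.
ω_n = √(k_eq/m) = √(14800/238) = √62.18 = 7.886 rad/s.
f_n = ω_n/(2π) = 7.886/6.283 = 1.255 Hz.

1.26 Hz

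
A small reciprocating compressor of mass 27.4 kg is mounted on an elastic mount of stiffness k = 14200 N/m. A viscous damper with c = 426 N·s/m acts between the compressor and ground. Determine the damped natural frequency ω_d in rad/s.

21.4 rad/s

ω_n = √(k/m) = √(14200/27.4) = 22.77 rad/s.
Critical damping c_c = 2√(k·m) = 2√(14200 × 27.4) = 1248 N·s/m, so ζ = c/c_c = 426/1248 = 0.3415.
ω_d = ω_n√(1 − ζ²) = 22.77 × √(1 − 0.117) = 21.40 rad/s.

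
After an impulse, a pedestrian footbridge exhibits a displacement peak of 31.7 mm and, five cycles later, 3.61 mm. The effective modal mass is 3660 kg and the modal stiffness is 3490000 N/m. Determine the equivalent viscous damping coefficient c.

15600 N·s/m

Logarithmic decrement δ = (1/n)·ln(x₀/x_n) = (1/5)·ln(31.7/3.61) = (1/5)·ln(8.781) = 0.4345.
ζ = δ/√(4π² + δ²) = 0.4345/√(39.48 + 0.189) = 0.4345/6.298 = 0.06899.
c = ζ · 2√(km) = 0.06899 × 2√(3490000 × 3660) = 0.06899 × 226000 = 15590 N·s/m.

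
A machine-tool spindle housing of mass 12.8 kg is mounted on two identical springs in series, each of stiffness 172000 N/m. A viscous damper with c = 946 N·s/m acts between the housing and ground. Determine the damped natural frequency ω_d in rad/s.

73.2 rad/s

Series springs: 1/k_eq = 2/172000, so k_eq = 172000/2 = 86000 N/m.
ω_n = √(k_eq/m) = √(86000/12.8) = 81.97 rad/s.
Critical damping c_c = 2√(k_eq·m) = 2√(86000 × 12.8) = 2098 N·s/m, so ζ = c/c_c = 946/2098 = 0.4508.
ω_d = ω_n√(1 − ζ²) = 81.97 × √(1 − 0.203) = 73.17 rad/s.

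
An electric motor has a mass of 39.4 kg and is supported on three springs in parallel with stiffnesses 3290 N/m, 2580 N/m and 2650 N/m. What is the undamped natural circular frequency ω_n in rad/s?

Parallel springs add: k_eq = 3290 + 2580 + 2650 = 8520 N/m.
ω_n = √(k_eq/m) = √(8520/39.4) = √216.2 = 14.71 rad/s.

14.7 rad/s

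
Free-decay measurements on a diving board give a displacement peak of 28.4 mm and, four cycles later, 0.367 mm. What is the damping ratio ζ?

0.170

Logarithmic decrement δ = (1/n)·ln(x₀/x_n) = (1/4)·ln(28.4/0.367) = (1/4)·ln(77.38) = 1.087.
ζ = δ/√(4π² + δ²) = 1.087/√(39.48 + 1.18) = 1.087/6.377 = 0.1705.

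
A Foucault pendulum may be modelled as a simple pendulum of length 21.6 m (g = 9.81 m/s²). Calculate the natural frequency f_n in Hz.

0.107 Hz

For a simple pendulum ω_n = √(g/L) = √(9.81/21.6) = √0.4542 = 0.6739 rad/s.
f_n = ω_n/(2π) = 0.6739/6.283 = 0.1073 Hz.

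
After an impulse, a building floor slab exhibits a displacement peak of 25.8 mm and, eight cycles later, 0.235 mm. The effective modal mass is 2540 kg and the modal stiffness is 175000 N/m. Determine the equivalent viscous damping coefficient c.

Logarithmic decrement δ = (1/n)·ln(x₀/x_n) = (1/8)·ln(25.8/0.235) = (1/8)·ln(109.8) = 0.5873.
ζ = δ/√(4π² + δ²) = 0.5873/√(39.48 + 0.345) = 0.5873/6.311 = 0.09307.
c = ζ · 2√(km) = 0.09307 × 2√(175000 × 2540) = 0.09307 × 42170 = 3924 N·s/m.

3920 N·s/m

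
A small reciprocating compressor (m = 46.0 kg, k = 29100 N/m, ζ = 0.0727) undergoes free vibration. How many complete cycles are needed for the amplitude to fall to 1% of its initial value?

11 cycles

Logarithmic decrement δ = 2πζ/√(1 − ζ²) = 2π × 0.07270/√(1 − 0.00529) = 0.4580.
x_n/x₀ = e^(−nδ) ≤ 0.01; take ln: n ≥ ln(1/0.01)/δ = 4.605/0.4580 = 10.05.
So 11 complete cycles are required.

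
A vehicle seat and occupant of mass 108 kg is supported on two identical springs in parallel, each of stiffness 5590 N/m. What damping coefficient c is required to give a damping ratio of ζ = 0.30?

Parallel springs add: k_eq = 2 × 5590 = 11180 N/m.
c_c = 2√(k_eq·m) = 2√(11180 × 108) = 2198 N·s/m.
c = ζ·c_c = 0.30 × 2198 = 659.3 N·s/m.

659 N·s/m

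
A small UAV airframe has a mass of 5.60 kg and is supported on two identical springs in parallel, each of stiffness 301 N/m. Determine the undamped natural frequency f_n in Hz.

1.65 Hz

Parallel springs add: k_eq = 2 × 301 = 602.0 N/m.
ω_n = √(k_eq/m) = √(602.0/5.60) = √107.5 = 10.37 rad/s.
f_n = ω_n/(2π) = 10.37/6.283 = 1.650 Hz.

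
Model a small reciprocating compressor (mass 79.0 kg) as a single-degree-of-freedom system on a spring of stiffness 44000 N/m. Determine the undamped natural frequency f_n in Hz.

ω_n = √(k/m) = √(44000/79.0) = √557.0 = 23.60 rad/s.
f_n = ω_n/(2π) = 23.60/6.283 = 3.756 Hz.

3.76 Hz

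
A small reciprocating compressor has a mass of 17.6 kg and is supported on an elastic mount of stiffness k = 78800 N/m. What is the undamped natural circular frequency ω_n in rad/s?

66.9 rad/s

ω_n = √(k/m) = √(78800/17.6) = √4477 = 66.91 rad/s.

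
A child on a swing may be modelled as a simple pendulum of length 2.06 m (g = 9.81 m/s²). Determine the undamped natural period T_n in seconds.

For a simple pendulum ω_n = √(g/L) = √(9.81/2.06) = √4.762 = 2.182 rad/s.
T_n = 2π/ω_n = 6.283/2.182 = 2.879 s.

2.88 s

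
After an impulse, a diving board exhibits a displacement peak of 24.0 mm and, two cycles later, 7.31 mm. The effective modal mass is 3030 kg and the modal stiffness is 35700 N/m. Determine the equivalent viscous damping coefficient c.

1960 N·s/m

Logarithmic decrement δ = (1/n)·ln(x₀/x_n) = (1/2)·ln(24.0/7.31) = (1/2)·ln(3.283) = 0.5944.
ζ = δ/√(4π² + δ²) = 0.5944/√(39.48 + 0.353) = 0.5944/6.311 = 0.09418.
c = ζ · 2√(km) = 0.09418 × 2√(35700 × 3030) = 0.09418 × 20800 = 1959 N·s/m.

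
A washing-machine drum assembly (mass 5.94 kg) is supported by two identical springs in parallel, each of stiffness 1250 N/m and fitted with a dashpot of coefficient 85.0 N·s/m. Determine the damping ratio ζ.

Parallel springs add: k_eq = 2 × 1250 = 2500 N/m.
ω_n = √(k_eq/m) = √(2500/5.94) = 20.52 rad/s.
Critical damping c_c = 2√(k_eq·m) = 2√(2500 × 5.94) = 243.7 N·s/m, so ζ = c/c_c = 85.0/243.7 = 0.3488.

0.349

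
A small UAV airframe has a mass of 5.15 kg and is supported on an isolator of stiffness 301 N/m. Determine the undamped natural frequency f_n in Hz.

1.22 Hz

ω_n = √(k/m) = √(301.0/5.15) = √58.45 = 7.645 rad/s.
f_n = ω_n/(2π) = 7.645/6.283 = 1.217 Hz.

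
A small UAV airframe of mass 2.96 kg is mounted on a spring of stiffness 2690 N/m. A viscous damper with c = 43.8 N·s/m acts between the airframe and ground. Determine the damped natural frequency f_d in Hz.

4.65 Hz

ω_n = √(k/m) = √(2690/2.96) = 30.15 rad/s.
Critical damping c_c = 2√(k·m) = 2√(2690 × 2.96) = 178.5 N·s/m, so ζ = c/c_c = 43.8/178.5 = 0.2454.
ω_d = ω_n√(1 − ζ²) = 30.15 × √(1 − 0.0602) = 29.22 rad/s.
f_d = ω_d/(2π) = 4.651 Hz.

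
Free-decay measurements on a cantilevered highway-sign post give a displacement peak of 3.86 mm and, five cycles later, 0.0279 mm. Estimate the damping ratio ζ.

0.155

Logarithmic decrement δ = (1/n)·ln(x₀/x_n) = (1/5)·ln(3.86/0.0279) = (1/5)·ln(138.4) = 0.9860.
ζ = δ/√(4π² + δ²) = 0.9860/√(39.48 + 0.972) = 0.9860/6.360 = 0.1550.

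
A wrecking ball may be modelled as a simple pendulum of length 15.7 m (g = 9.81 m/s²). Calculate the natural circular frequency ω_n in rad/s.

0.790 rad/s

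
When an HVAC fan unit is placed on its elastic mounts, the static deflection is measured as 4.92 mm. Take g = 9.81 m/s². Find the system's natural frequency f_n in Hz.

ω_n = √(g/δ_st) = √(9.81/0.00492) = √1994 = 44.65 rad/s.
f_n = ω_n/(2π) = 44.65/6.283 = 7.107 Hz.

7.11 Hz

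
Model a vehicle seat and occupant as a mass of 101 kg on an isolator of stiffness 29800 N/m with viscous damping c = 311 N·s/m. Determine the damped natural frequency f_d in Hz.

2.72 Hz

ω_n = √(k/m) = √(29800/101) = 17.18 rad/s.
Critical damping c_c = 2√(k·m) = 2√(29800 × 101) = 3470 N·s/m, so ζ = c/c_c = 311/3470 = 0.08963.
ω_d = ω_n√(1 − ζ²) = 17.18 × √(1 − 0.00803) = 17.11 rad/s.
f_d = ω_d/(2π) = 2.723 Hz.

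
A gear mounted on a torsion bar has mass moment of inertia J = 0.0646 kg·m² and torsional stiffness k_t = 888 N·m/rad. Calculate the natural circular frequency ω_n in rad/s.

ω_n = √(k_t/J) = √(888/0.0646) = √13750 = 117.2 rad/s.

117 rad/s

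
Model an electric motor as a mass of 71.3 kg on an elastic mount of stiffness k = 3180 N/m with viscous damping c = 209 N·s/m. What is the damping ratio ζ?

ω_n = √(k/m) = √(3180/71.3) = 6.678 rad/s.
Critical damping c_c = 2√(k·m) = 2√(3180 × 71.3) = 952.3 N·s/m, so ζ = c/c_c = 209/952.3 = 0.2195.

0.219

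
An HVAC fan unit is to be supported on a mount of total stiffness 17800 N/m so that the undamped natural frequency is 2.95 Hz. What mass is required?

ω_n = 2πf_n = 2π × 2.95 = 18.54 rad/s.
m = k/ω_n² = 17800/18.54² = 17800/343.6 = 51.81 kg.

51.8 kg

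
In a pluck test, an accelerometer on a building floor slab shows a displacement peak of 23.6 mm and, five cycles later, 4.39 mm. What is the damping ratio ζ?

0.0535

Logarithmic decrement δ = (1/n)·ln(x₀/x_n) = (1/5)·ln(23.6/4.39) = (1/5)·ln(5.376) = 0.3364.
ζ = δ/√(4π² + δ²) = 0.3364/√(39.48 + 0.113) = 0.3364/6.292 = 0.05346.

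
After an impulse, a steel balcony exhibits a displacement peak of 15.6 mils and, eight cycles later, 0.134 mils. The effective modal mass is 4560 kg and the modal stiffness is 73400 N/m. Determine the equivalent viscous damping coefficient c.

Logarithmic decrement δ = (1/n)·ln(x₀/x_n) = (1/8)·ln(15.6/0.134) = (1/8)·ln(116.4) = 0.5946.
ζ = δ/√(4π² + δ²) = 0.5946/√(39.48 + 0.354) = 0.5946/6.311 = 0.09422.
c = ζ · 2√(km) = 0.09422 × 2√(73400 × 4560) = 0.09422 × 36590 = 3448 N·s/m.

3450 N·s/m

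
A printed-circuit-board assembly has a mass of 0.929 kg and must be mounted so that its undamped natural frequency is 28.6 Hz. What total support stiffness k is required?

30000 N/m

ω_n = 2πf_n = 2π × 28.6 = 179.7 rad/s.
k = m·ω_n² = 0.929 × 179.7² = 0.929 × 32290 = 30000 N/m.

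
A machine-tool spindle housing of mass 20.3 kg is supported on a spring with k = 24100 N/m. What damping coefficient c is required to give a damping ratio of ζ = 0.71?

c_c = 2√(k·m) = 2√(24100 × 20.3) = 1399 N·s/m.
c = ζ·c_c = 0.71 × 1399 = 993.2 N·s/m.

993 N·s/m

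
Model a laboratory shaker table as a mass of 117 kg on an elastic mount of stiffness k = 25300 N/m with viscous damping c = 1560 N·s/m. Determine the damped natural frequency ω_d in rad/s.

ω_n = √(k/m) = √(25300/117) = 14.71 rad/s.
Critical damping c_c = 2√(k·m) = 2√(25300 × 117) = 3441 N·s/m, so ζ = c/c_c = 1560/3441 = 0.4534.
ω_d = ω_n√(1 − ζ²) = 14.71 × √(1 − 0.206) = 13.11 rad/s.

13.1 rad/s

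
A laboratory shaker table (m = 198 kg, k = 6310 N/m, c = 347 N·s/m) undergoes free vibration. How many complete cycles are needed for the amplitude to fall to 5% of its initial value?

4 cycles

ζ = c/(2√(km)) = 347/(2√(6310 × 198)) = 347/2236 = 0.1552.
Logarithmic decrement δ = 2πζ/√(1 − ζ²) = 2π × 0.1552/√(1 − 0.0241) = 0.9873.
x_n/x₀ = e^(−nδ) ≤ 0.05; take ln: n ≥ ln(1/0.05)/δ = 2.996/0.9873 = 3.034.
So 4 complete cycles are required.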